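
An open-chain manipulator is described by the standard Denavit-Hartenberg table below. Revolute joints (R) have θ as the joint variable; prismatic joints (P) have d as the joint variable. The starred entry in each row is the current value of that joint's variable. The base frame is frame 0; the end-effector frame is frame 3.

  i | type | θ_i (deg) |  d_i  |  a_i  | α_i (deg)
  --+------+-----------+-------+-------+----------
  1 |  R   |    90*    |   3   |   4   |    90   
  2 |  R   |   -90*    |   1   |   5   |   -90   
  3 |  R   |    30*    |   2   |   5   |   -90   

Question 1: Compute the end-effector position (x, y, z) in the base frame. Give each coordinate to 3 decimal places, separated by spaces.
after link 1: o_1 = (0.0000, 4.0000, 3.0000)
after link 2: o_2 = (1.0000, 4.0000, -2.0000)
after link 3: o_3 = (-1.5000, 6.0000, -6.3301)

-1.500 6.000 -6.330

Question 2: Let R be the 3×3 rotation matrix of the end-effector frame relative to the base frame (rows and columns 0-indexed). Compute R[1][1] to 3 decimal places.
End-effector y-axis (col 1 of R) = (-0.0000,-1.0000,-0.0000)
R[1][1] = -1.0000

-1.000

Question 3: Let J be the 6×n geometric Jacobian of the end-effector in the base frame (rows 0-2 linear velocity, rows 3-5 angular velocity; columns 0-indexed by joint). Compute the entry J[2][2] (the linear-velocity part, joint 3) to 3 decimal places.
2.500

axis z_2 = (0.0000,1.0000,0.0000); lever o_n−o_2 = (-2.5000,2.0000,-4.3301)
cross product → J_v[:, 2] = (-4.3301,0.0000,2.5000)
J_ω[:, 2] = z_2
entry J[2][2] = 2.5000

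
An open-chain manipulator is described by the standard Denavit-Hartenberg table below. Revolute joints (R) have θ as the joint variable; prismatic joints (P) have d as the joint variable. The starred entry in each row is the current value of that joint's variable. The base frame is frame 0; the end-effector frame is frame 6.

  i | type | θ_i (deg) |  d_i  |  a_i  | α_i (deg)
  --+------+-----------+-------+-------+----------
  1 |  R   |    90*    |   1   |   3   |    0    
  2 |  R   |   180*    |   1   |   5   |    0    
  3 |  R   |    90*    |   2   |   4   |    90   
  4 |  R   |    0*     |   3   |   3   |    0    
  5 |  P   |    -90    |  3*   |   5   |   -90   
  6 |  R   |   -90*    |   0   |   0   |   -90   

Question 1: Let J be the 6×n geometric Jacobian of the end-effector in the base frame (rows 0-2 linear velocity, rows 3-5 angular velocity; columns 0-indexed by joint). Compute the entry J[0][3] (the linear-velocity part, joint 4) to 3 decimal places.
axis z_3 = (-0.0000,-1.0000,0.0000); lever o_n−o_3 = (3.0000,-6.0000,-5.0000)
cross product → J_v[:, 3] = (5.0000,-0.0000,3.0000)
J_ω[:, 3] = z_3
entry J[0][3] = 5.0000

5.000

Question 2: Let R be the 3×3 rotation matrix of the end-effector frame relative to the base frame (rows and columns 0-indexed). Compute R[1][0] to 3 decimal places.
End-effector x-axis (col 0 of R) = (-0.0000,-1.0000,0.0000)
R[1][0] = -1.0000

-1.000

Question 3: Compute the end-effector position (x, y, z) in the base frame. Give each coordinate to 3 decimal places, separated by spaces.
7.000 -8.000 -1.000

after link 1: o_1 = (0.0000, 3.0000, 1.0000)
after link 2: o_2 = (-0.0000, -2.0000, 2.0000)
after link 3: o_3 = (4.0000, -2.0000, 4.0000)
after link 4: o_4 = (7.0000, -5.0000, 4.0000)
after link 5: o_5 = (7.0000, -8.0000, -1.0000)
after link 6: o_6 = (7.0000, -8.0000, -1.0000)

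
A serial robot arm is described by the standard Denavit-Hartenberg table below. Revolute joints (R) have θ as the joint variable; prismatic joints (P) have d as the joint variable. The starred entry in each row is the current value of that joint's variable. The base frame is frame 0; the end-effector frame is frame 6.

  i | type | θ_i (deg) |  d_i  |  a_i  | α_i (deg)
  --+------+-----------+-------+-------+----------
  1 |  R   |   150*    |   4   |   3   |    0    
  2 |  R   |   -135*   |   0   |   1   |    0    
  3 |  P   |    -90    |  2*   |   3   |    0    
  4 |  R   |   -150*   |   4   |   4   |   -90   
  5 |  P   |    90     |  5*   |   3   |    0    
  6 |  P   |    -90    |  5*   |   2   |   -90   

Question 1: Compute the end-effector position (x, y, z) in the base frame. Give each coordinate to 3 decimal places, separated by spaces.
-12.169 -3.967 7.000

after link 1: o_1 = (-2.5981, 1.5000, 4.0000)
after link 2: o_2 = (-1.6322, 1.7588, 4.0000)
after link 3: o_3 = (-0.8557, -1.1390, 6.0000)
after link 4: o_4 = (-3.6841, 1.6895, 10.0000)
after link 5: o_5 = (-7.2197, -1.8461, 7.0000)
after link 6: o_6 = (-12.1694, -3.9674, 7.0000)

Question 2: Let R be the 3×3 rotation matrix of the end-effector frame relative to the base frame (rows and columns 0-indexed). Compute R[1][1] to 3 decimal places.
End-effector y-axis (col 1 of R) = (0.7071,0.7071,-0.0000)
R[1][1] = 0.7071

0.707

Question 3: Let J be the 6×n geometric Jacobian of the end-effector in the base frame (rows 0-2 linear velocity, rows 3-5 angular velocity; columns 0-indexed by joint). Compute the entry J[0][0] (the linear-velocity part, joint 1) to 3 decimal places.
3.967

axis z_0 = ẑ; lever o_n−o_0 = (-12.1694,-3.9674,7.0000)
cross product → J_v[:, 0] = (3.9674,-12.1694,0.0000)
J_ω[:, 0] = z_0
entry J[0][0] = 3.9674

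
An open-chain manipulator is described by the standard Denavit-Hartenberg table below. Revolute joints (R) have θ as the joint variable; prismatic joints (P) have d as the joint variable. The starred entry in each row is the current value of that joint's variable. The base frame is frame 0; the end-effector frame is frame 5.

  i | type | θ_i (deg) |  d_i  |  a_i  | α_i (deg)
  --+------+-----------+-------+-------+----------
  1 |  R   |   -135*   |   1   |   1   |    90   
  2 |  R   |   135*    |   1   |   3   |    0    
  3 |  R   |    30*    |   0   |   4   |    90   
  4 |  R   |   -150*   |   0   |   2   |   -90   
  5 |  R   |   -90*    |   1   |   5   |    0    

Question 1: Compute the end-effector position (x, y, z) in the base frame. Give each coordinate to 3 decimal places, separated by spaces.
after link 1: o_1 = (-0.7071, -0.7071, 1.0000)
after link 2: o_2 = (0.0858, 1.5000, 3.1213)
after link 3: o_3 = (2.8178, 4.2321, 4.1566)
after link 4: o_4 = (2.3419, 2.3419, 3.7083)
after link 5: o_5 = (2.3807, 1.1560, 8.6673)

2.381 1.156 8.667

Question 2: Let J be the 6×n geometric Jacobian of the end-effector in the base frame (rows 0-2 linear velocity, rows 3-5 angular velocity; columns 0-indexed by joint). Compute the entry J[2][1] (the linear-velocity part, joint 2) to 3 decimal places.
axis z_1 = (-0.7071,0.7071,0.0000); lever o_n−o_1 = (3.0879,1.8631,7.6673)
cross product → J_v[:, 1] = (5.4216,5.4216,-3.5009)
J_ω[:, 1] = z_1
entry J[2][1] = -3.5009

-3.501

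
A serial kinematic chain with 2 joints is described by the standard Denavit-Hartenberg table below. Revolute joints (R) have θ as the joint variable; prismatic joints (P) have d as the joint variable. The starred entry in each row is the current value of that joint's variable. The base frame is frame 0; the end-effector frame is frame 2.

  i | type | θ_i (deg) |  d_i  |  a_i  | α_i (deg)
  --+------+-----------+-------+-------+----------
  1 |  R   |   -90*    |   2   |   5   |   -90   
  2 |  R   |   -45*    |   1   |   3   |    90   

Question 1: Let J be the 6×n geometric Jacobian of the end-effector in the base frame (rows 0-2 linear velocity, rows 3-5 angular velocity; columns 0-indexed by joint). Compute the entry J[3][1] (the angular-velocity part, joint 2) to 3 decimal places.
1.000

axis z_1 = (1.0000,0.0000,0.0000); lever o_n−o_1 = (1.0000,-2.1213,2.1213)
cross product → J_v[:, 1] = (0.0000,-2.1213,-2.1213)
J_ω[:, 1] = z_1
entry J[3][1] = 1.0000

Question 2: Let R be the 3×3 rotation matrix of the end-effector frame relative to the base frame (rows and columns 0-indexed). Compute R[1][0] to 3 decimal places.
-0.707

End-effector x-axis (col 0 of R) = (0.0000,-0.7071,0.7071)
R[1][0] = -0.7071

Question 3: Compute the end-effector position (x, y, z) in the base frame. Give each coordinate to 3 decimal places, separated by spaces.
after link 1: o_1 = (0.0000, -5.0000, 2.0000)
after link 2: o_2 = (1.0000, -7.1213, 4.1213)

1.000 -7.121 4.121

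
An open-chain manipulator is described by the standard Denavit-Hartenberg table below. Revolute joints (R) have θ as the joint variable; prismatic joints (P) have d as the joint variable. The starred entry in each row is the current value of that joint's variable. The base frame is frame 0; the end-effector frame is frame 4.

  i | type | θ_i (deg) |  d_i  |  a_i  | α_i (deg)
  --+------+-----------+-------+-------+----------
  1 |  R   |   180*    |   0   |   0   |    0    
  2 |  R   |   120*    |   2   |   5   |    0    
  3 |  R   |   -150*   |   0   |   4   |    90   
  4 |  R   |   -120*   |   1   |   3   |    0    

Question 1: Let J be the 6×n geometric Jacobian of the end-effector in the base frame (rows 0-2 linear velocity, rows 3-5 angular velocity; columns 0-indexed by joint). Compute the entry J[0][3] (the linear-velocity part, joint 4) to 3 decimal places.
-2.250

axis z_3 = (0.5000,0.8660,0.0000); lever o_n−o_3 = (1.7990,0.1160,-2.5981)
cross product → J_v[:, 3] = (-2.2500,1.2990,-1.5000)
J_ω[:, 3] = z_3
entry J[0][3] = -2.2500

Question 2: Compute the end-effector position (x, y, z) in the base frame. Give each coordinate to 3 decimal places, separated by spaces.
0.835 -2.214 -0.598

after link 1: o_1 = (0.0000, 0.0000, 0.0000)
after link 2: o_2 = (2.5000, -4.3301, 2.0000)
after link 3: o_3 = (-0.9641, -2.3301, 2.0000)
after link 4: o_4 = (0.8349, -2.2141, -0.5981)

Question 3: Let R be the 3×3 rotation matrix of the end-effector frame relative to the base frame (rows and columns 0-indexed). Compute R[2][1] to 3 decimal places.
-0.500

End-effector y-axis (col 1 of R) = (-0.7500,0.4330,-0.5000)
R[2][1] = -0.5000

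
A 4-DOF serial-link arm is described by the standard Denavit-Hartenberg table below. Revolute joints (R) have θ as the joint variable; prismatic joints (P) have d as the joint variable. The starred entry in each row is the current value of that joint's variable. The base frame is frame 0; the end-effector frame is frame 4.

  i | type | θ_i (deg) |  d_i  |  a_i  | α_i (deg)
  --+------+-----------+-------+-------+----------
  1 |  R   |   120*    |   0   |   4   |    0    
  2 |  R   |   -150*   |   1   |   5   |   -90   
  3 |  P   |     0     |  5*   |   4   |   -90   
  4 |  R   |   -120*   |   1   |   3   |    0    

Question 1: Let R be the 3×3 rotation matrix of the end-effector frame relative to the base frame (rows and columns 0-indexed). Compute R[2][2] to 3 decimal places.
-1.000

End-effector z-axis (col 2 of R) = (0.0000,0.0000,-1.0000)
R[2][2] = -1.0000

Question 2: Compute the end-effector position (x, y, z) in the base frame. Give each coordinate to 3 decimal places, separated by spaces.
after link 1: o_1 = (-2.0000, 3.4641, 0.0000)
after link 2: o_2 = (2.3301, 0.9641, 1.0000)
after link 3: o_3 = (8.2942, 3.2942, 1.0000)
after link 4: o_4 = (8.2942, 6.2942, 0.0000)

8.294 6.294 0.000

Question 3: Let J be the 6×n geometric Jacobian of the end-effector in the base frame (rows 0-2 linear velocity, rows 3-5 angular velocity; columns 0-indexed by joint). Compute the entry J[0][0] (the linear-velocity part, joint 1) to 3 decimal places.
axis z_0 = ẑ; lever o_n−o_0 = (8.2942,6.2942,0.0000)
cross product → J_v[:, 0] = (-6.2942,8.2942,0.0000)
J_ω[:, 0] = z_0
entry J[0][0] = -6.2942

-6.294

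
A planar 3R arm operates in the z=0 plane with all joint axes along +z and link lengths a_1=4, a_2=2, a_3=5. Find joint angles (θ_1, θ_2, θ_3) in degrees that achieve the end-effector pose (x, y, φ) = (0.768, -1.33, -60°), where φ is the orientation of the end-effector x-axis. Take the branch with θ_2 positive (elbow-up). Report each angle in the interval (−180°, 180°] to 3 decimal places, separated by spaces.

wrist centre = target − a_3·(cos φ, sin φ) = (-1.7320, 3.0001)
cos θ_2 = (12.0006−4²−2²)/(2·4·2) = -0.5000; θ_2 = 119.9976° (elbow-up)
β = atan2(3.0001,-1.7320) = 119.9982°; ψ = atan2(1.7321,3.0001) = 30.0000°
θ_1 = β − ψ = 89.9982°
θ_3 = φ − θ_1 − θ_2 = 90.0042° (wrapped to (-180°,180°])

89.998 119.998 90.004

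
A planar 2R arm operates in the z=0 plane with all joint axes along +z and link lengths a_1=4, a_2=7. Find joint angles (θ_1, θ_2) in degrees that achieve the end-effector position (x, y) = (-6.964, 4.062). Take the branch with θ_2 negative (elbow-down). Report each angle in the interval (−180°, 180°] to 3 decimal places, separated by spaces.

cos θ_2 = (64.9971−4²−7²)/(2·4·7) = -0.0001; θ_2 = -90.0029° (elbow-down)
β = atan2(4.0620,-6.9640) = 149.7456°; ψ = atan2(-7.0000,3.9996) = -60.2573°
θ_1 = β − ψ = 210.0029°

-149.997 -90.003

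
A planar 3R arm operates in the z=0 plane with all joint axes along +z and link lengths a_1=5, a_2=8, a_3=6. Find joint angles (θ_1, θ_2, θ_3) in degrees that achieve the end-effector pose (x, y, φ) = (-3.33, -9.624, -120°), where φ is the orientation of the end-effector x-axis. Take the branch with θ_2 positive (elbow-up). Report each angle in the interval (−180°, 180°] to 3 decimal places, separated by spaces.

149.994 150.005 -59.999

wrist centre = target − a_3·(cos φ, sin φ) = (-0.3300, -4.4278)
cos θ_2 = (19.7147−5²−8²)/(2·5·8) = -0.8661; θ_2 = 150.0046° (elbow-up)
β = atan2(-4.4278,-0.3300) = -94.2623°; ψ = atan2(3.9994,-1.9285) = 115.7433°
θ_1 = β − ψ = -210.0056°
θ_3 = φ − θ_1 − θ_2 = -59.9990° (wrapped to (-180°,180°])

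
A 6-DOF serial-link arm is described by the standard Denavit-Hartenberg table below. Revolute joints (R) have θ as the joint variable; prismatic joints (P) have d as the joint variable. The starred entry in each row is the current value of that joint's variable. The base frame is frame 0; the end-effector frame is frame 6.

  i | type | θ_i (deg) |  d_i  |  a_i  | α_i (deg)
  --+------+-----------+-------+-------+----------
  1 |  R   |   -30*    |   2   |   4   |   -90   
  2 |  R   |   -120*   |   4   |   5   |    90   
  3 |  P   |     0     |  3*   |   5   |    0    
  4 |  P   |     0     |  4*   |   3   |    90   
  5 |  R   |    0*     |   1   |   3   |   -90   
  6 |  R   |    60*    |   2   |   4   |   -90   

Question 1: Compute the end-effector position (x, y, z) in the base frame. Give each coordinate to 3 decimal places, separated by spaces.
-7.848 11.995 13.088

after link 1: o_1 = (3.4641, -2.0000, 2.0000)
after link 2: o_2 = (3.2990, 2.7141, 6.3301)
after link 3: o_3 = (-1.1160, 5.2631, 9.1603)
after link 4: o_4 = (-5.4151, 7.7452, 9.7583)
after link 5: o_5 = (-7.2141, 7.6292, 12.3564)
after link 6: o_6 = (-7.8481, 11.9952, 13.0885)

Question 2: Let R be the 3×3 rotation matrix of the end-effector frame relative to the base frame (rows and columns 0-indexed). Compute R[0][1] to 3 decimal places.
End-effector y-axis (col 1 of R) = (0.7500,-0.4330,0.5000)
R[0][1] = 0.7500

0.750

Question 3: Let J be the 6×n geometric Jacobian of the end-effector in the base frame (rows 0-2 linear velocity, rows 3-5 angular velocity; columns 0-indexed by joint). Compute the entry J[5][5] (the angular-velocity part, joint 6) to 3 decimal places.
-0.500

axis z_5 = (-0.7500,0.4330,-0.5000); lever o_n−o_5 = (-0.6340,4.3660,0.7321)
cross product → J_v[:, 5] = (2.5000,0.8660,-3.0000)
J_ω[:, 5] = z_5
entry J[5][5] = -0.5000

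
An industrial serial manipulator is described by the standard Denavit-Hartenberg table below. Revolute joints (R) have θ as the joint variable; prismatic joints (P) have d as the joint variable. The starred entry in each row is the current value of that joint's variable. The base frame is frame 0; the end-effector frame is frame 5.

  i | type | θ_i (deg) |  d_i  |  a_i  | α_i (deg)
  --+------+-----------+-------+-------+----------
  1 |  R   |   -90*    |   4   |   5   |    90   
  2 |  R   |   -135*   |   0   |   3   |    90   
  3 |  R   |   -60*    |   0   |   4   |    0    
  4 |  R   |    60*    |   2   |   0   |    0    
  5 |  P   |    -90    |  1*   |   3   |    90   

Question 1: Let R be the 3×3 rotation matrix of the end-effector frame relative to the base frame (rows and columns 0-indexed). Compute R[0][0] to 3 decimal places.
1.000

End-effector x-axis (col 0 of R) = (1.0000,0.0000,0.0000)
R[0][0] = 1.0000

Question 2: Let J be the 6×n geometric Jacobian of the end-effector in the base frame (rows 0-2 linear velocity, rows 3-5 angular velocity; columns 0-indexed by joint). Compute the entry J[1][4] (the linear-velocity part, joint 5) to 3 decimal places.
0.707

prismatic axis z_4 = (-0.0000,0.7071,0.7071)
J_v[:, 4] = z_4; J_ω[:, 4] = (0,0,0)
entry J[1][4] = 0.7071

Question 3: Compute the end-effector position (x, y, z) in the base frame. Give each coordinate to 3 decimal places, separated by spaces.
6.464 0.657 2.586

after link 1: o_1 = (0.0000, -5.0000, 4.0000)
after link 2: o_2 = (0.0000, -2.8787, 1.8787)
after link 3: o_3 = (3.4641, -1.4645, 0.4645)
after link 4: o_4 = (3.4641, -0.0503, 1.8787)
after link 5: o_5 = (6.4641, 0.6569, 2.5858)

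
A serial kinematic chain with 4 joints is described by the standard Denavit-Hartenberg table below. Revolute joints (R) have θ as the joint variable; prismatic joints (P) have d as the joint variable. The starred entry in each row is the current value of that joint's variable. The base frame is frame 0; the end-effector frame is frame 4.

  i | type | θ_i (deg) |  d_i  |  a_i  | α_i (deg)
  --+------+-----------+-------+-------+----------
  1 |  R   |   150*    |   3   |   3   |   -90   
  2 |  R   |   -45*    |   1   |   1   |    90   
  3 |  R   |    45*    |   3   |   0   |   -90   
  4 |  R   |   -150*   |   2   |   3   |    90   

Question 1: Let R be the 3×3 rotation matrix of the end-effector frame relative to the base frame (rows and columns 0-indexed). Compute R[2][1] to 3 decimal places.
End-effector y-axis (col 1 of R) = (0.0795,-0.8624,-0.5000)
R[2][1] = -0.5000

-0.500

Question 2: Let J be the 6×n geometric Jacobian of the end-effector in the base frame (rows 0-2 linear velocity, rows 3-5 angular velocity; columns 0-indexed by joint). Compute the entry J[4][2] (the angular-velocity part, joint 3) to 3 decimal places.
-0.354

axis z_2 = (0.6124,-0.3536,0.7071); lever o_n−o_2 = (4.9582,-2.3743,0.8829)
cross product → J_v[:, 2] = (1.3667,2.9653,0.2990)
J_ω[:, 2] = z_2
entry J[4][2] = -0.3536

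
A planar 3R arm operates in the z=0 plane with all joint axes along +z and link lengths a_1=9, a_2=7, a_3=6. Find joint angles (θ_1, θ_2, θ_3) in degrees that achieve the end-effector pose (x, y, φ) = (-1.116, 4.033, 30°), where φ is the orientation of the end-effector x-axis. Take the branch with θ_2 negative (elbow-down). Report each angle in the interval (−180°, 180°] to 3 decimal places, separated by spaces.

-138.587 -134.996 -56.417

wrist centre = target − a_3·(cos φ, sin φ) = (-6.3122, 1.0330)
cos θ_2 = (40.9104−9²−7²)/(2·9·7) = -0.7071; θ_2 = -134.9963° (elbow-down)
β = atan2(1.0330,-6.3122) = 170.7058°; ψ = atan2(-4.9501,4.0506) = -50.7070°
θ_1 = β − ψ = 221.4128°
θ_3 = φ − θ_1 − θ_2 = -56.4165° (wrapped to (-180°,180°])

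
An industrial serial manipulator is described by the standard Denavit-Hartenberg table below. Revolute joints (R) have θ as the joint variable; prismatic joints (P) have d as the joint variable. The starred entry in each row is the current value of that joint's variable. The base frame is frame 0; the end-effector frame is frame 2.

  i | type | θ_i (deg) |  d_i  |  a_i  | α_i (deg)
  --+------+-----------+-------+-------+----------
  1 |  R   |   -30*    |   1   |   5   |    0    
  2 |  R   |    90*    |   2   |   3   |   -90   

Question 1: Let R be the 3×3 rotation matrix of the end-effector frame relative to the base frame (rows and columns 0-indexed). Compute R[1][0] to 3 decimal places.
End-effector x-axis (col 0 of R) = (0.5000,0.8660,0.0000)
R[1][0] = 0.8660

0.866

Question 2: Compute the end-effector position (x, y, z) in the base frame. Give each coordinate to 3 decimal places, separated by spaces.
5.830 0.098 3.000

after link 1: o_1 = (4.3301, -2.5000, 1.0000)
after link 2: o_2 = (5.8301, 0.0981, 3.0000)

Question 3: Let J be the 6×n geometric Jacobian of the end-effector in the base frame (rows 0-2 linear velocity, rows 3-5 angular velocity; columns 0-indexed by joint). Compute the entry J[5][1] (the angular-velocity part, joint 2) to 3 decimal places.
1.000

axis z_1 = (0.0000,0.0000,1.0000); lever o_n−o_1 = (1.5000,2.5981,2.0000)
cross product → J_v[:, 1] = (-2.5981,1.5000,0.0000)
J_ω[:, 1] = z_1
entry J[5][1] = 1.0000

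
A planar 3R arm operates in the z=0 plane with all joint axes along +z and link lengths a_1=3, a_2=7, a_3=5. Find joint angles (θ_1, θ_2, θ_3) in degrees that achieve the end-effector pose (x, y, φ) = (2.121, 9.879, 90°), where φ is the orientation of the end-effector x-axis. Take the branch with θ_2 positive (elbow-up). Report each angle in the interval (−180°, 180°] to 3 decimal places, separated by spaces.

wrist centre = target − a_3·(cos φ, sin φ) = (2.1210, 4.8790)
cos θ_2 = (28.3033−3²−7²)/(2·3·7) = -0.7071; θ_2 = 134.9966° (elbow-up)
β = atan2(4.8790,2.1210) = 66.5044°; ψ = atan2(4.9500,-1.9495) = 111.4958°
θ_1 = β − ψ = -44.9913°
θ_3 = φ − θ_1 − θ_2 = -0.0052° (wrapped to (-180°,180°])

-44.991 134.997 -0.005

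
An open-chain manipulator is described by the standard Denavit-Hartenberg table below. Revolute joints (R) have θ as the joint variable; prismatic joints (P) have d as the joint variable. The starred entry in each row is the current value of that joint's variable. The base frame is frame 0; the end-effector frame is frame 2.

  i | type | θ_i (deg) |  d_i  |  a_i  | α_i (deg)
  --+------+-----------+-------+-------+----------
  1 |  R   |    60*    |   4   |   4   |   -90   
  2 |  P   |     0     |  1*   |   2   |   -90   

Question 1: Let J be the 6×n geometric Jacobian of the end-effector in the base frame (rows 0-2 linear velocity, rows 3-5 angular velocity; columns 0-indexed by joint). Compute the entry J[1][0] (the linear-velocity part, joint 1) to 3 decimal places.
2.134

axis z_0 = ẑ; lever o_n−o_0 = (2.1340,5.6962,4.0000)
cross product → J_v[:, 0] = (-5.6962,2.1340,0.0000)
J_ω[:, 0] = z_0
entry J[1][0] = 2.1340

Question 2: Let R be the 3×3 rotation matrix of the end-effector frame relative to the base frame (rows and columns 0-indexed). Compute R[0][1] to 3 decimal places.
0.866

End-effector y-axis (col 1 of R) = (0.8660,-0.5000,-0.0000)
R[0][1] = 0.8660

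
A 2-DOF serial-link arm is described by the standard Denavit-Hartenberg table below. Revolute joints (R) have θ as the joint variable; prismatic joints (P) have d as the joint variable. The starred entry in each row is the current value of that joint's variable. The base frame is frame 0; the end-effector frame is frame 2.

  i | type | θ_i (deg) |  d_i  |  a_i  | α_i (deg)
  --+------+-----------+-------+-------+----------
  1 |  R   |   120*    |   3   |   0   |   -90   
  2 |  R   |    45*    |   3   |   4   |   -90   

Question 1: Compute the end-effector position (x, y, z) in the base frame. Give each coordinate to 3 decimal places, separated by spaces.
after link 1: o_1 = (0.0000, 0.0000, 3.0000)
after link 2: o_2 = (-4.0123, 0.9495, 0.1716)

-4.012 0.949 0.172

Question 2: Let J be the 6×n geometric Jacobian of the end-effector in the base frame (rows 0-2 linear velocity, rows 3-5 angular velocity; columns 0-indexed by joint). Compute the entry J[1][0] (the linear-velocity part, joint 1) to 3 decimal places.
-4.012

axis z_0 = ẑ; lever o_n−o_0 = (-4.0123,0.9495,0.1716)
cross product → J_v[:, 0] = (-0.9495,-4.0123,0.0000)
J_ω[:, 0] = z_0
entry J[1][0] = -4.0123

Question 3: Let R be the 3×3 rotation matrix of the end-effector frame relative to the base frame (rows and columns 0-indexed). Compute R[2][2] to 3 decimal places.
End-effector z-axis (col 2 of R) = (0.3536,-0.6124,-0.7071)
R[2][2] = -0.7071

-0.707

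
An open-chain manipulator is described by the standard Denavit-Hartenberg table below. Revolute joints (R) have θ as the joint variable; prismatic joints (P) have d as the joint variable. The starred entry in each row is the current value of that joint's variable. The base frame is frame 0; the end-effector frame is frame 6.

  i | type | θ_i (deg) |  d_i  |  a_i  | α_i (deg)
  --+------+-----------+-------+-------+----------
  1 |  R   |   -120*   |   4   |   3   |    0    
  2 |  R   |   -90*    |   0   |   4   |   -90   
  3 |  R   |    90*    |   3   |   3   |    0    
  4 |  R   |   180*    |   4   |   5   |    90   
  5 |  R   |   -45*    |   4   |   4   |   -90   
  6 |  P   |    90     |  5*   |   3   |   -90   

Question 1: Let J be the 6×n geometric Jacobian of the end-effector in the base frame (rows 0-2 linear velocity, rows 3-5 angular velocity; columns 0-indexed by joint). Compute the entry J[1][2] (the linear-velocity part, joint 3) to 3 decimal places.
4.182

axis z_2 = (-0.5000,-0.8660,0.0000); lever o_n−o_2 = (-2.9875,-7.1746,8.3640)
cross product → J_v[:, 2] = (-7.2434,4.1820,1.0000)
J_ω[:, 2] = z_2
entry J[1][2] = 4.1820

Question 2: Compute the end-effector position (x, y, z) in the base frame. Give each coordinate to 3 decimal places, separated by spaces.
-7.952 -7.773 12.364

after link 1: o_1 = (-1.5000, -2.5981, 4.0000)
after link 2: o_2 = (-4.9641, -0.5981, 4.0000)
after link 3: o_3 = (-6.4641, -3.1962, 1.0000)
after link 4: o_4 = (-8.4641, -6.6603, 6.0000)
after link 5: o_5 = (-3.5858, -6.2108, 8.8284)
after link 6: o_6 = (-7.9516, -7.7726, 12.3640)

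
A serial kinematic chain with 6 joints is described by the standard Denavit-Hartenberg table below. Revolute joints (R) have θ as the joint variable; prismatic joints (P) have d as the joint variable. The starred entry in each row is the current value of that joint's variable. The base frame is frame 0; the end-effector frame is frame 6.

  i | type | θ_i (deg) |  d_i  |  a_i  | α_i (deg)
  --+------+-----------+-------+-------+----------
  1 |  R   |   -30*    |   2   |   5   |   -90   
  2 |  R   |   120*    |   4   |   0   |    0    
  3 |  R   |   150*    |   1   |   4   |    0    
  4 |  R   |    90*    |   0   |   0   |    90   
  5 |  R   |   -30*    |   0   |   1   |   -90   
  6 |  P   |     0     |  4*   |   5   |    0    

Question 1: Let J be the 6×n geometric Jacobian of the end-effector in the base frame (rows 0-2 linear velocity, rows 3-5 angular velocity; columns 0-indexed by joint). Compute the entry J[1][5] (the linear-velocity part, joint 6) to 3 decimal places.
prismatic axis z_5 = (0.8660,0.5000,0.0000)
J_v[:, 5] = z_5; J_ω[:, 5] = (0,0,0)
entry J[1][5] = 0.5000

0.500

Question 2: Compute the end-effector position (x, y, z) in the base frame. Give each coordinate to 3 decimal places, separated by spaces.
after link 1: o_1 = (4.3301, -2.5000, 2.0000)
after link 2: o_2 = (6.3301, 0.9641, 2.0000)
after link 3: o_3 = (6.8301, 1.8301, 6.0000)
after link 4: o_4 = (6.8301, 1.8301, 6.0000)
after link 5: o_5 = (7.3301, 0.9641, 6.0000)
after link 6: o_6 = (13.2942, -1.3660, 6.0000)

13.294 -1.366 6.000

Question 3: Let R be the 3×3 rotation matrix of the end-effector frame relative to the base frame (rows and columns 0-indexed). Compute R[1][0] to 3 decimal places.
End-effector x-axis (col 0 of R) = (0.5000,-0.8660,0.0000)
R[1][0] = -0.8660

-0.866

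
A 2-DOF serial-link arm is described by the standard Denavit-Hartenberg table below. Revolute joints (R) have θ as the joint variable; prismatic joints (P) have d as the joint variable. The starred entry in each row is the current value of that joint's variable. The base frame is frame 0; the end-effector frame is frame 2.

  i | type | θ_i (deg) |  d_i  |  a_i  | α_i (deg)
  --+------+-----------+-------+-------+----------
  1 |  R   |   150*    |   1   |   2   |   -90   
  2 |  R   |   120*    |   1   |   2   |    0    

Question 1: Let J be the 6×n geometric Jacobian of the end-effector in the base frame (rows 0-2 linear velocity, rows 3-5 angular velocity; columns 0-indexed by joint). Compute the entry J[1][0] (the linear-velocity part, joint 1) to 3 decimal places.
axis z_0 = ẑ; lever o_n−o_0 = (-1.3660,-0.3660,-0.7321)
cross product → J_v[:, 0] = (0.3660,-1.3660,0.0000)
J_ω[:, 0] = z_0
entry J[1][0] = -1.3660

-1.366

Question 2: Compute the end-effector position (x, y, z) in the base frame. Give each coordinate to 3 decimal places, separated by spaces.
-1.366 -0.366 -0.732

after link 1: o_1 = (-1.7321, 1.0000, 1.0000)
after link 2: o_2 = (-1.3660, -0.3660, -0.7321)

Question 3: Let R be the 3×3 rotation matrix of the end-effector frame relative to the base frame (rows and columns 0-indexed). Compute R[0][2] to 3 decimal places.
-0.500

End-effector z-axis (col 2 of R) = (-0.5000,-0.8660,0.0000)
R[0][2] = -0.5000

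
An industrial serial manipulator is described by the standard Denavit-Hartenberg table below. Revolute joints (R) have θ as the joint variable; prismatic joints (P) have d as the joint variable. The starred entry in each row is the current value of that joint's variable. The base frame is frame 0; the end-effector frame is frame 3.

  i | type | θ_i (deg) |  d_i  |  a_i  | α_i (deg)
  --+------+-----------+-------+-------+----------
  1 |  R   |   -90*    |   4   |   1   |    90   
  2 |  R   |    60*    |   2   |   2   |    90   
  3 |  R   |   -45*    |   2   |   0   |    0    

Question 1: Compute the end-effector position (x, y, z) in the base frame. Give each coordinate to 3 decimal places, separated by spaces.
after link 1: o_1 = (0.0000, -1.0000, 4.0000)
after link 2: o_2 = (-2.0000, -2.0000, 5.7321)
after link 3: o_3 = (-2.0000, -3.7321, 4.7321)

-2.000 -3.732 4.732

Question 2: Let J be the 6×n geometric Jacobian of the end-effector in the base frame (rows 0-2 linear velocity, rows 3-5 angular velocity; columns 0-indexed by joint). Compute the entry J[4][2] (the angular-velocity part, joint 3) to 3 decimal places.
-0.866

axis z_2 = (-0.0000,-0.8660,-0.5000); lever o_n−o_2 = (0.0000,-1.7321,-1.0000)
cross product → J_v[:, 2] = (-0.0000,-0.0000,0.0000)
J_ω[:, 2] = z_2
entry J[4][2] = -0.8660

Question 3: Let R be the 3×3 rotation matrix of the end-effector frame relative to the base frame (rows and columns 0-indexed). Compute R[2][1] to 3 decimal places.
0.612

End-effector y-axis (col 1 of R) = (-0.7071,-0.3536,0.6124)
R[2][1] = 0.6124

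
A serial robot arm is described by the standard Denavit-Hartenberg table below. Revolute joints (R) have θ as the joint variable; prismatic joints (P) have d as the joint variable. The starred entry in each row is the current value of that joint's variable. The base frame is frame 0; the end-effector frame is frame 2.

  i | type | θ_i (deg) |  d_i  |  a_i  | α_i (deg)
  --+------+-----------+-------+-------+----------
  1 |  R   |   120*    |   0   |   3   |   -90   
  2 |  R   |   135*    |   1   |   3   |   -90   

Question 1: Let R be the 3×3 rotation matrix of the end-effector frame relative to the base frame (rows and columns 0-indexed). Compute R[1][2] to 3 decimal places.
End-effector z-axis (col 2 of R) = (0.3536,-0.6124,0.7071)
R[1][2] = -0.6124

-0.612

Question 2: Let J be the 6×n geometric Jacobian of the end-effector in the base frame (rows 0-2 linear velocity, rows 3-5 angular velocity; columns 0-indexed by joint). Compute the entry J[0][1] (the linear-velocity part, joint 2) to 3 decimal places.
1.061

axis z_1 = (-0.8660,-0.5000,0.0000); lever o_n−o_1 = (0.1946,-2.3371,-2.1213)
cross product → J_v[:, 1] = (1.0607,-1.8371,2.1213)
J_ω[:, 1] = z_1
entry J[0][1] = 1.0607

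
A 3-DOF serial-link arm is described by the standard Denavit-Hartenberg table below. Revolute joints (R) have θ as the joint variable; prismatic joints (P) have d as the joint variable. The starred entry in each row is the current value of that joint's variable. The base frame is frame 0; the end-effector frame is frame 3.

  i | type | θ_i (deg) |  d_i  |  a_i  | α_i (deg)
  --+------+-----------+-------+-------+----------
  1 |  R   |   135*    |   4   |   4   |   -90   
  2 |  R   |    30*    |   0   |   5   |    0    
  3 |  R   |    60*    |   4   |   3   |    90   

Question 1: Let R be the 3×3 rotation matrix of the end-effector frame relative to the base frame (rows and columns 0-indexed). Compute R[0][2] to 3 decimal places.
End-effector z-axis (col 2 of R) = (-0.7071,0.7071,0.0000)
R[0][2] = -0.7071

-0.707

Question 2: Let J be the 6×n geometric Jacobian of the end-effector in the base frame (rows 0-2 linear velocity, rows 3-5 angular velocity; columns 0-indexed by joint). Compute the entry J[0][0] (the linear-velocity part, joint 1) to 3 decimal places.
axis z_0 = ẑ; lever o_n−o_0 = (-8.7187,3.0619,-1.5000)
cross product → J_v[:, 0] = (-3.0619,-8.7187,0.0000)
J_ω[:, 0] = z_0
entry J[0][0] = -3.0619

-3.062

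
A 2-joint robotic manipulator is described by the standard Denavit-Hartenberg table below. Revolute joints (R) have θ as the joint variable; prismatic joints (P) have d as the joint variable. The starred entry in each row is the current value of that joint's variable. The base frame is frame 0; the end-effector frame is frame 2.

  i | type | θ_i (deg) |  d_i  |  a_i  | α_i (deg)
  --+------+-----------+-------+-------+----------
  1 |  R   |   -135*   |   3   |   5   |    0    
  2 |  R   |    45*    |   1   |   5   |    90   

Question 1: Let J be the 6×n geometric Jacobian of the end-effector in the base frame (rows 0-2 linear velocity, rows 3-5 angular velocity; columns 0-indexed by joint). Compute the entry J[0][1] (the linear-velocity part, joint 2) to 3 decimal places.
axis z_1 = (0.0000,0.0000,1.0000); lever o_n−o_1 = (0.0000,-5.0000,1.0000)
cross product → J_v[:, 1] = (5.0000,0.0000,-0.0000)
J_ω[:, 1] = z_1
entry J[0][1] = 5.0000

5.000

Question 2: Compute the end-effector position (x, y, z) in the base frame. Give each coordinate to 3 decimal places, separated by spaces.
after link 1: o_1 = (-3.5355, -3.5355, 3.0000)
after link 2: o_2 = (-3.5355, -8.5355, 4.0000)

-3.536 -8.536 4.000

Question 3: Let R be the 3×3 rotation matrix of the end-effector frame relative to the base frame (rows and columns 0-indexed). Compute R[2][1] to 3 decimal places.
End-effector y-axis (col 1 of R) = (0.0000,0.0000,1.0000)
R[2][1] = 1.0000

1.000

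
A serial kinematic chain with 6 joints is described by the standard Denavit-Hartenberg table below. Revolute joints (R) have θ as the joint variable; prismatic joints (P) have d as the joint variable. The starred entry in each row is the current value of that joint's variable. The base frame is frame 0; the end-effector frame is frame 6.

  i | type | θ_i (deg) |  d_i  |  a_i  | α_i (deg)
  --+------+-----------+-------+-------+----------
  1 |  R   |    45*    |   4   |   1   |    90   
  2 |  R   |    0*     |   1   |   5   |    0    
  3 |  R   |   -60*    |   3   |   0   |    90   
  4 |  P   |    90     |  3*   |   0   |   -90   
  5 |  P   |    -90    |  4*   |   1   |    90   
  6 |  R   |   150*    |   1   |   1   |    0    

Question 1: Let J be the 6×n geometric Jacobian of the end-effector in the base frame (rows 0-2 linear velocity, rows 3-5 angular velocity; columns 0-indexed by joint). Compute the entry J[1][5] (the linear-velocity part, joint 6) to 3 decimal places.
axis z_5 = (-0.7071,0.7071,-0.0000); lever o_n−o_5 = (-0.3536,1.0607,0.8660)
cross product → J_v[:, 5] = (0.6124,0.6124,-0.5000)
J_ω[:, 5] = z_5
entry J[1][5] = 0.6124

0.612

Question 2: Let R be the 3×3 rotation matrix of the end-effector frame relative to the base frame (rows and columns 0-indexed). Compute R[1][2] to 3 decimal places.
End-effector z-axis (col 2 of R) = (-0.7071,0.7071,-0.0000)
R[1][2] = 0.7071

0.707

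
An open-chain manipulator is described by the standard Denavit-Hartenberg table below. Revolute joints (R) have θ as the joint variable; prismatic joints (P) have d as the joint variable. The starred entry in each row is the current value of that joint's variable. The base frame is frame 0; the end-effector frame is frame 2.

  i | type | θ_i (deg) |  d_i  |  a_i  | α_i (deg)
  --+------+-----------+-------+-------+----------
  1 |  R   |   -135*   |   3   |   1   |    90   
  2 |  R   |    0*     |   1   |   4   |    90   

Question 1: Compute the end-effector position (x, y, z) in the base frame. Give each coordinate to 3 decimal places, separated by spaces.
-4.243 -2.828 3.000

after link 1: o_1 = (-0.7071, -0.7071, 3.0000)
after link 2: o_2 = (-4.2426, -2.8284, 3.0000)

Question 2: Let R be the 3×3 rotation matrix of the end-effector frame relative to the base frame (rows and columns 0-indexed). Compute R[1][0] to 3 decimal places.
End-effector x-axis (col 0 of R) = (-0.7071,-0.7071,0.0000)
R[1][0] = -0.7071

-0.707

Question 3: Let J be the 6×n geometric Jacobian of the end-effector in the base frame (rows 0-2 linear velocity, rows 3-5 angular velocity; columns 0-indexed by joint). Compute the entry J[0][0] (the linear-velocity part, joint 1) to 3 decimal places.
2.828

axis z_0 = ẑ; lever o_n−o_0 = (-4.2426,-2.8284,3.0000)
cross product → J_v[:, 0] = (2.8284,-4.2426,0.0000)
J_ω[:, 0] = z_0
entry J[0][0] = 2.8284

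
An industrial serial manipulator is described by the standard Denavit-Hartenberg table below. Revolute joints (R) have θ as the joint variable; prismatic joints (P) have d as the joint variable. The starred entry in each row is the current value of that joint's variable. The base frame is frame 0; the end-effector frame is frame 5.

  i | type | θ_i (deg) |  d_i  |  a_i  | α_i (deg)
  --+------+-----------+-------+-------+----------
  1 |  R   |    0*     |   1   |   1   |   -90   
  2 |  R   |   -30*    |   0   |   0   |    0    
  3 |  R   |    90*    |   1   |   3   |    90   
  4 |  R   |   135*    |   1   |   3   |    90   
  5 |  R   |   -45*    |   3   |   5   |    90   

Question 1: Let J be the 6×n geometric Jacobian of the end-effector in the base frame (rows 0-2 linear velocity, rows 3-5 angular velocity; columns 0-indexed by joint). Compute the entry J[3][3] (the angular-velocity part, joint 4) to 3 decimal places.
axis z_3 = (0.8660,0.0000,0.5000); lever o_n−o_3 = (-3.4458,6.7426,0.8973)
cross product → J_v[:, 3] = (-3.3713,-2.5000,5.8393)
J_ω[:, 3] = z_3
entry J[3][3] = 0.8660

0.866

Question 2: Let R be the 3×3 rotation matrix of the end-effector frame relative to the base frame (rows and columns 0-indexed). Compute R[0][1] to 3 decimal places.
End-effector y-axis (col 1 of R) = (0.3536,0.7071,-0.6124)
R[0][1] = 0.3536

0.354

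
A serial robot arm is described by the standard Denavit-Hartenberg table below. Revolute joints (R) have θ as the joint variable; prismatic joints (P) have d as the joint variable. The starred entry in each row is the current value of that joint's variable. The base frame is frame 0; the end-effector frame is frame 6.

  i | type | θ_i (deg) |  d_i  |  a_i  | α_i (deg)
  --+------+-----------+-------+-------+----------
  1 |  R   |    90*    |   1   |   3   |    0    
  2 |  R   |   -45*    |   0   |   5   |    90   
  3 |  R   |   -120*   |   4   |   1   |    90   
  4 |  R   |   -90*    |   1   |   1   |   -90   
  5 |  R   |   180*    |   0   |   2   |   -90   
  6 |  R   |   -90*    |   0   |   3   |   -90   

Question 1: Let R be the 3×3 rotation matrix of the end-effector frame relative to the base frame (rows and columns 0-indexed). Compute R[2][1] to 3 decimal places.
End-effector y-axis (col 1 of R) = (0.6124,0.6124,-0.5000)
R[2][1] = -0.5000

-0.500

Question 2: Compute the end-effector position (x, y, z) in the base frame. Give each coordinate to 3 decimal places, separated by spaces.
after link 1: o_1 = (0.0000, 3.0000, 1.0000)
after link 2: o_2 = (3.5355, 6.5355, 1.0000)
after link 3: o_3 = (6.0104, 3.3536, 0.1340)
after link 4: o_4 = (4.6909, 3.4483, 0.6340)
after link 5: o_5 = (6.1051, 2.0341, 0.6340)
after link 6: o_6 = (5.0445, 0.9734, -1.9641)

5.044 0.973 -1.964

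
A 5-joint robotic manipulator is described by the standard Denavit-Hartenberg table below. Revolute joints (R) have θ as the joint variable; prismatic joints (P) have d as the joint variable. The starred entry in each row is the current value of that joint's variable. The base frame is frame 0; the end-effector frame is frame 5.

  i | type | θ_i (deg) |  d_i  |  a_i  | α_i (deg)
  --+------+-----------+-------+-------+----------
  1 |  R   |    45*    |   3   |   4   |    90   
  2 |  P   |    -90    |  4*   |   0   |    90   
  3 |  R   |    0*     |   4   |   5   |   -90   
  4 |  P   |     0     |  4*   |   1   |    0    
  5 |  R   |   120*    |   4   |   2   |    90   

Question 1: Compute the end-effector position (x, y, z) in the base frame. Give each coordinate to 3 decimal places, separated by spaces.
9.710 -7.261 -2.000

after link 1: o_1 = (2.8284, 2.8284, 3.0000)
after link 2: o_2 = (5.6569, -0.0000, 3.0000)
after link 3: o_3 = (2.8284, -2.8284, -2.0000)
after link 4: o_4 = (5.6569, -5.6569, -3.0000)
after link 5: o_5 = (9.7100, -7.2605, -2.0000)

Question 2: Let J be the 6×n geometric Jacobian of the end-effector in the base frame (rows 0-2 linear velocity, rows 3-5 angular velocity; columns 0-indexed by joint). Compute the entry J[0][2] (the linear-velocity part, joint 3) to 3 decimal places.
axis z_2 = (-0.7071,-0.7071,-0.0000); lever o_n−o_2 = (4.0532,-7.2605,-5.0000)
cross product → J_v[:, 2] = (3.5355,-3.5355,8.0000)
J_ω[:, 2] = z_2
entry J[0][2] = 3.5355

3.536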